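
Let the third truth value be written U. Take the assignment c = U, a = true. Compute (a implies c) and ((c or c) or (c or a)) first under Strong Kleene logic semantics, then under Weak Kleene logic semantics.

U; U

In Strong Kleene logic: a implies c = true implies U = U  [not true or U]
c or c = U or U = U
c or a = U or true = true
(c or c) or (c or a) = U or true = true
(a implies c) and ((c or c) or (c or a)) = U and true = U
In Weak Kleene logic: a implies c = true implies U = U  [any arg is the third value ⇒ result is the third value]
c or c = U or U = U
c or a = U or true = U
(c or c) or (c or a) = U or U = U
(a implies c) and ((c or c) or (c or a)) = U and U = U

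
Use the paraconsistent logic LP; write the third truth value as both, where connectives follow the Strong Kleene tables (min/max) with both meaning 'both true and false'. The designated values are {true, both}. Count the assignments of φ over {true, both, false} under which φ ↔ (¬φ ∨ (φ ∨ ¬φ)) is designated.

2

φ=true: true ✓
φ=both: both ✓
φ=false: false ·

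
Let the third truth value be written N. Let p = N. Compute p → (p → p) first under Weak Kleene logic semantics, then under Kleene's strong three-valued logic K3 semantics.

In Weak Kleene logic: p → p = N → N = N
p → (p → p) = N → N = N
In Kleene's strong three-valued logic K3: p → p = N → N = N  [¬N ∨ N]
p → (p → p) = N → N = N

N; N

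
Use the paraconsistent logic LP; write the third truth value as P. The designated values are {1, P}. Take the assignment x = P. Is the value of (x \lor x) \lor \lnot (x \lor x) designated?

x \lor x = P \lor P = P
x \lor x = P \lor P = P
\lnot (x \lor x) = \lnot P = P
(x \lor x) \lor \lnot (x \lor x) = P \lor P = P
P ∈ {1, P}.

Yes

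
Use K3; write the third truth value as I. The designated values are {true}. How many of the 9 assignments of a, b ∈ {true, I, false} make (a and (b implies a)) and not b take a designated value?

1

Designated under: (a=true, b=false).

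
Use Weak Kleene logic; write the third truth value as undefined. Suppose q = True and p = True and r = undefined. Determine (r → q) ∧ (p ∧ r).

undefined

r → q = undefined → True = undefined  [any arg is the third value ⇒ result is the third value]
p ∧ r = True ∧ undefined = undefined
(r → q) ∧ (p ∧ r) = undefined ∧ undefined = undefined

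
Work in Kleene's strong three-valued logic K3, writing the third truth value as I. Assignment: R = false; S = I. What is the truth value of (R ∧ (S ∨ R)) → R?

true

S ∨ R = I ∨ false = I
R ∧ (S ∨ R) = false ∧ I = false
(R ∧ (S ∨ R)) → R = false → false = true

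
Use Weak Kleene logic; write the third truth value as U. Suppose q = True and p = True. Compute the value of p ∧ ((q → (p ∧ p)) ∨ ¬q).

p ∧ p = True ∧ True = True
q → (p ∧ p) = True → True = True
¬q = ¬True = False
(q → (p ∧ p)) ∨ ¬q = True ∨ False = True
p ∧ ((q → (p ∧ p)) ∨ ¬q) = True ∧ True = True

True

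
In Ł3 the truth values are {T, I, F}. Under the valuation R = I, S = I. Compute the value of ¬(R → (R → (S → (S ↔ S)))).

S ↔ S = I ↔ I = T
S → (S ↔ S) = I → T = T
R → (S → (S ↔ S)) = I → T = T
R → (R → (S → (S ↔ S))) = I → T = T
¬(R → (R → (S → (S ↔ S)))) = ¬T = F

F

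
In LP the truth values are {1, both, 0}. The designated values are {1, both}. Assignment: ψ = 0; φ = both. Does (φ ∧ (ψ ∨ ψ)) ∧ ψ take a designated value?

No

ψ ∨ ψ = 0 ∨ 0 = 0
φ ∧ (ψ ∨ ψ) = both ∧ 0 = 0
(φ ∧ (ψ ∨ ψ)) ∧ ψ = 0 ∧ 0 = 0
0 ∉ {1, both}.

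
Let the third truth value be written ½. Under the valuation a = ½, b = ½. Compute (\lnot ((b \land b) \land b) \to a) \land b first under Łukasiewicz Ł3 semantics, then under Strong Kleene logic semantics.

In Łukasiewicz Ł3: b \land b = ½ \land ½ = ½
(b \land b) \land b = ½ \land ½ = ½
\lnot ((b \land b) \land b) = \lnot ½ = ½
\lnot ((b \land b) \land b) \to a = ½ \to ½ = 1  [min(1, 1−½+½)]
(\lnot ((b \land b) \land b) \to a) \land b = 1 \land ½ = ½
In Strong Kleene logic: b \land b = ½ \land ½ = ½
(b \land b) \land b = ½ \land ½ = ½
\lnot ((b \land b) \land b) = \lnot ½ = ½
\lnot ((b \land b) \land b) \to a = ½ \to ½ = ½  [\lnot ½ \lor ½]
(\lnot ((b \land b) \land b) \to a) \land b = ½ \land ½ = ½

½; ½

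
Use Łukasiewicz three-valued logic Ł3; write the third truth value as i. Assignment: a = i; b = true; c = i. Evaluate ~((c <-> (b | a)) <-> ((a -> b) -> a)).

b | a = true | i = true
c <-> (b | a) = i <-> true = i  [1 − |½−1|]
a -> b = i -> true = true
(a -> b) -> a = true -> i = i
(c <-> (b | a)) <-> ((a -> b) -> a) = i <-> i = true
~((c <-> (b | a)) <-> ((a -> b) -> a)) = ~true = false

false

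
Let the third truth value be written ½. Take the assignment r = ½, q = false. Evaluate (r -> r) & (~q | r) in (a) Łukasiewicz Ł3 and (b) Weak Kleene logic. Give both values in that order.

true; ½

In Łukasiewicz Ł3: r -> r = ½ -> ½ = true  [min(1, 1−½+½)]
~q = ~false = true
~q | r = true | ½ = true
(r -> r) & (~q | r) = true & true = true
In Weak Kleene logic: r -> r = ½ -> ½ = ½  [any arg is the third value ⇒ result is the third value]
~q = ~false = true
~q | r = true | ½ = ½
(r -> r) & (~q | r) = ½ & ½ = ½
They differ because Łukasiewicz Ł3 and Weak Kleene logic treat ½ differently under the binary connectives.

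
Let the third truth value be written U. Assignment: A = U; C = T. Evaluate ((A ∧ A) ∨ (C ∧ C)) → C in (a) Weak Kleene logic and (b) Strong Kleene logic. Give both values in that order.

In Weak Kleene logic: A ∧ A = U ∧ U = U
C ∧ C = T ∧ T = T
(A ∧ A) ∨ (C ∧ C) = U ∨ T = U
((A ∧ A) ∨ (C ∧ C)) → C = U → T = U  [any arg is the third value ⇒ result is the third value]
In Strong Kleene logic: A ∧ A = U ∧ U = U
C ∧ C = T ∧ T = T
(A ∧ A) ∨ (C ∧ C) = U ∨ T = T
((A ∧ A) ∨ (C ∧ C)) → C = T → T = T
They differ because Weak Kleene logic and Strong Kleene logic treat U differently under the binary connectives.

U; T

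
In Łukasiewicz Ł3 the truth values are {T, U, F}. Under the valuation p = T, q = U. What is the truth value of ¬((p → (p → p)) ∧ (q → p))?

F

p → p = T → T = T
p → (p → p) = T → T = T
q → p = U → T = T  [min(1, 1−½+1)]
(p → (p → p)) ∧ (q → p) = T ∧ T = T
¬((p → (p → p)) ∧ (q → p)) = ¬T = F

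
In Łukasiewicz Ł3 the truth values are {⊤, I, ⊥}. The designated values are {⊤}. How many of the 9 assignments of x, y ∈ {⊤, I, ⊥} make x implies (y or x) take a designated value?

9

Of the 9 assignments, 9 give a value in {⊤}.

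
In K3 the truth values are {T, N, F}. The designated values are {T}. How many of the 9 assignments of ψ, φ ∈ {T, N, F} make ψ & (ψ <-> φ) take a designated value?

Designated under: (ψ=T, φ=T).

1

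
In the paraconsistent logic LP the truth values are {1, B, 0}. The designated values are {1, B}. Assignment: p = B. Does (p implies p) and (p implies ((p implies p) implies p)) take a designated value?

p implies p = B implies B = B  [not B or B]
p implies p = B implies B = B
(p implies p) implies p = B implies B = B
p implies ((p implies p) implies p) = B implies B = B
(p implies p) and (p implies ((p implies p) implies p)) = B and B = B
B ∈ {1, B}.

Yes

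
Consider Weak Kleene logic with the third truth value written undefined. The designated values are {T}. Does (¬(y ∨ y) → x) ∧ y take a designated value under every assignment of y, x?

No

Countermodel: y=T, x=undefined gives undefined, which is not designated.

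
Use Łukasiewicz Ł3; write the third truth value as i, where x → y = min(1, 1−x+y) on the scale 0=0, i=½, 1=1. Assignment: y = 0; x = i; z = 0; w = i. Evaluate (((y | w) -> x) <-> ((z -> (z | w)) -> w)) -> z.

y | w = 0 | i = i
(y | w) -> x = i -> i = 1  [min(1, 1−½+½)]
z | w = 0 | i = i
z -> (z | w) = 0 -> i = 1
(z -> (z | w)) -> w = 1 -> i = i
((y | w) -> x) <-> ((z -> (z | w)) -> w) = 1 <-> i = i
(((y | w) -> x) <-> ((z -> (z | w)) -> w)) -> z = i -> 0 = i

i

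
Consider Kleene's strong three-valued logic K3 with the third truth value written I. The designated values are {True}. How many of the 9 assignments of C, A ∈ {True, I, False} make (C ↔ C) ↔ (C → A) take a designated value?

4

Designated under: (C=True, A=True); (C=False, A=True); (C=False, A=I); (C=False, A=False).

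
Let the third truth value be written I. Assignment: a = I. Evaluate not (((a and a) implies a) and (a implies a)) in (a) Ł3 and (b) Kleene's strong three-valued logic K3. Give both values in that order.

In Ł3: a and a = I and I = I
(a and a) implies a = I implies I = true  [min(1, 1−½+½)]
a implies a = I implies I = true
((a and a) implies a) and (a implies a) = true and true = true
not (((a and a) implies a) and (a implies a)) = not true = false
In Kleene's strong three-valued logic K3: a and a = I and I = I
(a and a) implies a = I implies I = I  [not I or I]
a implies a = I implies I = I
((a and a) implies a) and (a implies a) = I and I = I
not (((a and a) implies a) and (a implies a)) = not I = I
They differ because Ł3 and Kleene's strong three-valued logic K3 treat I differently under implication.

false; I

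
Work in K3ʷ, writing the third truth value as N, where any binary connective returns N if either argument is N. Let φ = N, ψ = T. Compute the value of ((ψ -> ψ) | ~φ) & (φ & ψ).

ψ -> ψ = T -> T = T
~φ = ~N = N
(ψ -> ψ) | ~φ = T | N = N
φ & ψ = N & T = N
((ψ -> ψ) | ~φ) & (φ & ψ) = N & N = N

N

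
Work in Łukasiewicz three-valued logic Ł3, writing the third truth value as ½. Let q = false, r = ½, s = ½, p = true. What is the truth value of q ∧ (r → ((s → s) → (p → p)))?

false

s → s = ½ → ½ = true  [min(1, 1−½+½)]
p → p = true → true = true
(s → s) → (p → p) = true → true = true
r → ((s → s) → (p → p)) = ½ → true = true
q ∧ (r → ((s → s) → (p → p))) = false ∧ true = false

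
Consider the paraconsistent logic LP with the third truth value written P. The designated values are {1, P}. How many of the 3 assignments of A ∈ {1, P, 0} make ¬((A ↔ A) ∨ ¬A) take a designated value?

A=1: 0 ·
A=P: P ✓
A=0: 0 ·

1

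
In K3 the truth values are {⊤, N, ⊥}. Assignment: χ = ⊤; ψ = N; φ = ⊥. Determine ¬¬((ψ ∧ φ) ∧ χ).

⊥

ψ ∧ φ = N ∧ ⊥ = ⊥
(ψ ∧ φ) ∧ χ = ⊥ ∧ ⊤ = ⊥
¬((ψ ∧ φ) ∧ χ) = ¬⊥ = ⊤
¬¬((ψ ∧ φ) ∧ χ) = ¬⊤ = ⊥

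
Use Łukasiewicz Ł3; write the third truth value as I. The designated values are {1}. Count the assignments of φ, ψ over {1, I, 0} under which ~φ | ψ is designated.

5

Of the 9 assignments, 5 give a value in {1}.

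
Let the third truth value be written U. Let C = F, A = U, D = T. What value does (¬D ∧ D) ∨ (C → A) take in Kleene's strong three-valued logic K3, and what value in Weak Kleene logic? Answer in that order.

In Kleene's strong three-valued logic K3: ¬D = ¬T = F
¬D ∧ D = F ∧ T = F
C → A = F → U = T  [¬F ∨ U]
(¬D ∧ D) ∨ (C → A) = F ∨ T = T
In Weak Kleene logic: ¬D = ¬T = F
¬D ∧ D = F ∧ T = F
C → A = F → U = U  [any arg is the third value ⇒ result is the third value]
(¬D ∧ D) ∨ (C → A) = F ∨ U = U
They differ because Kleene's strong three-valued logic K3 and Weak Kleene logic treat U differently under the binary connectives.

T; U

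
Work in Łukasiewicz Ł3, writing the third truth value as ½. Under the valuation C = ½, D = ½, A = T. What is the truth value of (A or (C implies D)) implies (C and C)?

C implies D = ½ implies ½ = T
A or (C implies D) = T or T = T
C and C = ½ and ½ = ½
(A or (C implies D)) implies (C and C) = T implies ½ = ½

½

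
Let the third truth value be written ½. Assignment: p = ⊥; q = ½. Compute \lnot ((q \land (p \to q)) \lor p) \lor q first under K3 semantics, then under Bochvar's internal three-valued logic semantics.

In K3: p \to q = ⊥ \to ½ = ⊤
q \land (p \to q) = ½ \land ⊤ = ½
(q \land (p \to q)) \lor p = ½ \lor ⊥ = ½
\lnot ((q \land (p \to q)) \lor p) = \lnot ½ = ½
\lnot ((q \land (p \to q)) \lor p) \lor q = ½ \lor ½ = ½
In Bochvar's internal three-valued logic: p \to q = ⊥ \to ½ = ½
q \land (p \to q) = ½ \land ½ = ½
(q \land (p \to q)) \lor p = ½ \lor ⊥ = ½
\lnot ((q \land (p \to q)) \lor p) = \lnot ½ = ½
\lnot ((q \land (p \to q)) \lor p) \lor q = ½ \lor ½ = ½

½; ½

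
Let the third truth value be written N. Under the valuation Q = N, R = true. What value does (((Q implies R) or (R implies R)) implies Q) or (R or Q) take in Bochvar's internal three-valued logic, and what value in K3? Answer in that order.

N; true

In Bochvar's internal three-valued logic: Q implies R = N implies true = N  [any arg is the third value ⇒ result is the third value]
R implies R = true implies true = true
(Q implies R) or (R implies R) = N or true = N
((Q implies R) or (R implies R)) implies Q = N implies N = N
R or Q = true or N = N
(((Q implies R) or (R implies R)) implies Q) or (R or Q) = N or N = N
In K3: Q implies R = N implies true = true  [not N or true]
R implies R = true implies true = true
(Q implies R) or (R implies R) = true or true = true
((Q implies R) or (R implies R)) implies Q = true implies N = N
R or Q = true or N = true
(((Q implies R) or (R implies R)) implies Q) or (R or Q) = N or true = true
They differ because Bochvar's internal three-valued logic and K3 treat N differently under the binary connectives.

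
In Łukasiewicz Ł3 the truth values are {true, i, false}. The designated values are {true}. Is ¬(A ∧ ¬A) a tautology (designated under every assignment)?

Countermodel: A=i gives i, which is not designated.

No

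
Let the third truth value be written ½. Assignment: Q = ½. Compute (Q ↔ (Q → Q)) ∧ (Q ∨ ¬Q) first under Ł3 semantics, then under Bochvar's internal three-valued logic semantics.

½; ½

In Ł3: Q → Q = ½ → ½ = True  [min(1, 1−½+½)]
Q ↔ (Q → Q) = ½ ↔ True = ½
¬Q = ¬½ = ½
Q ∨ ¬Q = ½ ∨ ½ = ½
(Q ↔ (Q → Q)) ∧ (Q ∨ ¬Q) = ½ ∧ ½ = ½
In Bochvar's internal three-valued logic: Q → Q = ½ → ½ = ½  [any arg is the third value ⇒ result is the third value]
Q ↔ (Q → Q) = ½ ↔ ½ = ½
¬Q = ¬½ = ½
Q ∨ ¬Q = ½ ∨ ½ = ½
(Q ↔ (Q → Q)) ∧ (Q ∨ ¬Q) = ½ ∧ ½ = ½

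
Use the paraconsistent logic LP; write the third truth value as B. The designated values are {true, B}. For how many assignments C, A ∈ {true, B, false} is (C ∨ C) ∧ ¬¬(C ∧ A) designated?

Designated under: (C=true, A=true); (C=true, A=B); (C=B, A=true); (C=B, A=B).

4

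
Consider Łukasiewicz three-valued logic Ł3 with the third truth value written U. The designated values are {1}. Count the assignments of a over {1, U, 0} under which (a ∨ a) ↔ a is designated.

3

a=1: 1 ✓
a=U: 1 ✓
a=0: 1 ✓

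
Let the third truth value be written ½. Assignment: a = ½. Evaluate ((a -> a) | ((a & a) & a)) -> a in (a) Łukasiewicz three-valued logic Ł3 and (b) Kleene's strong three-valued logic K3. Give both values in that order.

In Łukasiewicz three-valued logic Ł3: a -> a = ½ -> ½ = True
a & a = ½ & ½ = ½
(a & a) & a = ½ & ½ = ½
(a -> a) | ((a & a) & a) = True | ½ = True
((a -> a) | ((a & a) & a)) -> a = True -> ½ = ½
In Kleene's strong three-valued logic K3: a -> a = ½ -> ½ = ½  [~½ | ½]
a & a = ½ & ½ = ½
(a & a) & a = ½ & ½ = ½
(a -> a) | ((a & a) & a) = ½ | ½ = ½
((a -> a) | ((a & a) & a)) -> a = ½ -> ½ = ½

½; ½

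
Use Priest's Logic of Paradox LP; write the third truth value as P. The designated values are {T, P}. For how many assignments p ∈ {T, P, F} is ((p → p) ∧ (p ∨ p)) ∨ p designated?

p=T: T ✓
p=P: P ✓
p=F: F ·

2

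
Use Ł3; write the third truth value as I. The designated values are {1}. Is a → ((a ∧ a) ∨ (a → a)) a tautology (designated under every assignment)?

Yes

Every assignment of a over {1, I, 0} gives a value in {1}.
In particular, with a=I: a → ((a ∧ a) ∨ (a → a)) = 1.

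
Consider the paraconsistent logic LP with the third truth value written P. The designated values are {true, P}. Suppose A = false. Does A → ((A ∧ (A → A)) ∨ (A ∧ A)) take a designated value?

Yes

A → A = false → false = true
A ∧ (A → A) = false ∧ true = false
A ∧ A = false ∧ false = false
(A ∧ (A → A)) ∨ (A ∧ A) = false ∨ false = false
A → ((A ∧ (A → A)) ∨ (A ∧ A)) = false → false = true
true ∈ {true, P}.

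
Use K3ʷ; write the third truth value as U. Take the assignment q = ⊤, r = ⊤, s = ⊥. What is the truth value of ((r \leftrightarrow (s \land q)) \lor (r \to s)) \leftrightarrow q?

s \land q = ⊥ \land ⊤ = ⊥
r \leftrightarrow (s \land q) = ⊤ \leftrightarrow ⊥ = ⊥
r \to s = ⊤ \to ⊥ = ⊥
(r \leftrightarrow (s \land q)) \lor (r \to s) = ⊥ \lor ⊥ = ⊥
((r \leftrightarrow (s \land q)) \lor (r \to s)) \leftrightarrow q = ⊥ \leftrightarrow ⊤ = ⊥

⊥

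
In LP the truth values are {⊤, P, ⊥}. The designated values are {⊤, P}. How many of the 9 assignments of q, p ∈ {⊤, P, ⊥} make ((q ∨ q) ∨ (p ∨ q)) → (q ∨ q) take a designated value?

Of the 9 assignments, 8 give a value in {⊤, P}.

8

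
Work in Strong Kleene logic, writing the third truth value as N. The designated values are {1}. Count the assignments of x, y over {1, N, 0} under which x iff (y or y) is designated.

Designated under: (x=1, y=1); (x=0, y=0).

2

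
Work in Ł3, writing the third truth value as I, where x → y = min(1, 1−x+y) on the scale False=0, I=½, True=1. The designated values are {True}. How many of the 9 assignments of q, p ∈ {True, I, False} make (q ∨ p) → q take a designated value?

6

Of the 9 assignments, 6 give a value in {True}.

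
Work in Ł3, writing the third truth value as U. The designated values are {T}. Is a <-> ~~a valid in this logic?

Every assignment of a over {T, U, F} gives a value in {T}.
In particular, with a=U: a <-> ~~a = T.

Yes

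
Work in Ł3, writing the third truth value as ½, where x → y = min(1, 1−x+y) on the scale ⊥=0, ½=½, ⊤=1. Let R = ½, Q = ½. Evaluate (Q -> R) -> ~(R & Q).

½

Q -> R = ½ -> ½ = ⊤  [min(1, 1−½+½)]
R & Q = ½ & ½ = ½
~(R & Q) = ~½ = ½
(Q -> R) -> ~(R & Q) = ⊤ -> ½ = ½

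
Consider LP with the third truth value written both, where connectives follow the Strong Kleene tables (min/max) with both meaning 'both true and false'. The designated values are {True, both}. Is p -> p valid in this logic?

Every assignment of p over {True, both, False} gives a value in {True, both}.
In particular, with p=both: p -> p = both.

Yes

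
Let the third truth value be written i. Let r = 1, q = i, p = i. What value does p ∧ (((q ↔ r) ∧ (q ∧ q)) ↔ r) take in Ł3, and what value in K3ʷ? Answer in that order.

i; i

In Ł3: q ↔ r = i ↔ 1 = i
q ∧ q = i ∧ i = i
(q ↔ r) ∧ (q ∧ q) = i ∧ i = i
((q ↔ r) ∧ (q ∧ q)) ↔ r = i ↔ 1 = i
p ∧ (((q ↔ r) ∧ (q ∧ q)) ↔ r) = i ∧ i = i
In K3ʷ: q ↔ r = i ↔ 1 = i
q ∧ q = i ∧ i = i
(q ↔ r) ∧ (q ∧ q) = i ∧ i = i
((q ↔ r) ∧ (q ∧ q)) ↔ r = i ↔ 1 = i
p ∧ (((q ↔ r) ∧ (q ∧ q)) ↔ r) = i ∧ i = i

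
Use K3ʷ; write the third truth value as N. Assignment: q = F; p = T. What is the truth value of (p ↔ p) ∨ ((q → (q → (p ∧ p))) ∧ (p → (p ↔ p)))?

p ↔ p = T ↔ T = T
p ∧ p = T ∧ T = T
q → (p ∧ p) = F → T = T
q → (q → (p ∧ p)) = F → T = T
p ↔ p = T ↔ T = T
p → (p ↔ p) = T → T = T
(q → (q → (p ∧ p))) ∧ (p → (p ↔ p)) = T ∧ T = T
(p ↔ p) ∨ ((q → (q → (p ∧ p))) ∧ (p → (p ↔ p))) = T ∨ T = T

T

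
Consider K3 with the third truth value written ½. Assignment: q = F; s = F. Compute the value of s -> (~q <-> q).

T

~q = ~F = T
~q <-> q = T <-> F = F
s -> (~q <-> q) = F -> F = T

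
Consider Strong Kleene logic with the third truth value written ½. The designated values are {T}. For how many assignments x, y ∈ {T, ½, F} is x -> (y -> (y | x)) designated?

8

Of the 9 assignments, 8 give a value in {T}.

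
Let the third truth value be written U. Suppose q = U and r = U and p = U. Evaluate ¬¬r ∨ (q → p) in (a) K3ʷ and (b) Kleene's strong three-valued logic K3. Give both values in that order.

U; U

In K3ʷ: ¬r = ¬U = U
¬¬r = ¬U = U
q → p = U → U = U  [any arg is the third value ⇒ result is the third value]
¬¬r ∨ (q → p) = U ∨ U = U
In Kleene's strong three-valued logic K3: ¬r = ¬U = U
¬¬r = ¬U = U
q → p = U → U = U
¬¬r ∨ (q → p) = U ∨ U = U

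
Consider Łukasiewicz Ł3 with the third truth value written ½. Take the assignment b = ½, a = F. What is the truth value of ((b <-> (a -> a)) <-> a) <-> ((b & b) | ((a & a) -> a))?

½

a -> a = F -> F = T
b <-> (a -> a) = ½ <-> T = ½  [1 − |½−1|]
(b <-> (a -> a)) <-> a = ½ <-> F = ½
b & b = ½ & ½ = ½
a & a = F & F = F
(a & a) -> a = F -> F = T
(b & b) | ((a & a) -> a) = ½ | T = T
((b <-> (a -> a)) <-> a) <-> ((b & b) | ((a & a) -> a)) = ½ <-> T = ½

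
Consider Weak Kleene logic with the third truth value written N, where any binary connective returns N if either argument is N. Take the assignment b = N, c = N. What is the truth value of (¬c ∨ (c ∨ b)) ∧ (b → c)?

N

¬c = ¬N = N
c ∨ b = N ∨ N = N
¬c ∨ (c ∨ b) = N ∨ N = N
b → c = N → N = N  [any arg is the third value ⇒ result is the third value]
(¬c ∨ (c ∨ b)) ∧ (b → c) = N ∧ N = N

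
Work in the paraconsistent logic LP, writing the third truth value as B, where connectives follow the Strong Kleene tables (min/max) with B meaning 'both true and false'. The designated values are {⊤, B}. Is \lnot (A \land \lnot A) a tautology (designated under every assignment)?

Yes

Every assignment of A over {⊤, B, ⊥} gives a value in {⊤, B}.
In particular, with A=B: \lnot (A \land \lnot A) = B.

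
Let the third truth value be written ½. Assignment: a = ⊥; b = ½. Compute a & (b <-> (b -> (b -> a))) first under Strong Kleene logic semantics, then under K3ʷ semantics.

⊥; ½

In Strong Kleene logic: b -> a = ½ -> ⊥ = ½  [~½ | ⊥]
b -> (b -> a) = ½ -> ½ = ½
b <-> (b -> (b -> a)) = ½ <-> ½ = ½
a & (b <-> (b -> (b -> a))) = ⊥ & ½ = ⊥
In K3ʷ: b -> a = ½ -> ⊥ = ½  [any arg is the third value ⇒ result is the third value]
b -> (b -> a) = ½ -> ½ = ½
b <-> (b -> (b -> a)) = ½ <-> ½ = ½
a & (b <-> (b -> (b -> a))) = ⊥ & ½ = ½
They differ because Strong Kleene logic and K3ʷ treat ½ differently under the binary connectives.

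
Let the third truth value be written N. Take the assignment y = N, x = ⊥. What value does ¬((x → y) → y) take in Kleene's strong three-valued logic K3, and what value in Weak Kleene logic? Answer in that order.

N; N

In Kleene's strong three-valued logic K3: x → y = ⊥ → N = ⊤
(x → y) → y = ⊤ → N = N
¬((x → y) → y) = ¬N = N
In Weak Kleene logic: x → y = ⊥ → N = N
(x → y) → y = N → N = N
¬((x → y) → y) = ¬N = N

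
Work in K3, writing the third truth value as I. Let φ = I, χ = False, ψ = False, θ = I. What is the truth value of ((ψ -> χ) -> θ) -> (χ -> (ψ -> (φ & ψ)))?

ψ -> χ = False -> False = True
(ψ -> χ) -> θ = True -> I = I  [~True | I]
φ & ψ = I & False = False
ψ -> (φ & ψ) = False -> False = True
χ -> (ψ -> (φ & ψ)) = False -> True = True
((ψ -> χ) -> θ) -> (χ -> (ψ -> (φ & ψ))) = I -> True = True

True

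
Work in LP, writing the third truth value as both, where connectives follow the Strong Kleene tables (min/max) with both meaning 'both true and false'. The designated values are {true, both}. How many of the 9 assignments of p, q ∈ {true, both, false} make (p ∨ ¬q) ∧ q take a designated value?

5

Of the 9 assignments, 5 give a value in {true, both}.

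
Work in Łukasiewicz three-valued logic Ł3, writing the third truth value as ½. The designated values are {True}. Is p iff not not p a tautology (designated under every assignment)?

Yes

Every assignment of p over {True, ½, False} gives a value in {True}.
In particular, with p=½: p iff not not p = True.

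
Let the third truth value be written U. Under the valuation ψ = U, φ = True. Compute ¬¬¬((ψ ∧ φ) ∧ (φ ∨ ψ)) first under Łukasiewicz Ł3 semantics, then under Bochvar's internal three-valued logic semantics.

In Łukasiewicz Ł3: ψ ∧ φ = U ∧ True = U
φ ∨ ψ = True ∨ U = True
(ψ ∧ φ) ∧ (φ ∨ ψ) = U ∧ True = U
¬((ψ ∧ φ) ∧ (φ ∨ ψ)) = ¬U = U
¬¬((ψ ∧ φ) ∧ (φ ∨ ψ)) = ¬U = U
¬¬¬((ψ ∧ φ) ∧ (φ ∨ ψ)) = ¬U = U
In Bochvar's internal three-valued logic: ψ ∧ φ = U ∧ True = U
φ ∨ ψ = True ∨ U = U
(ψ ∧ φ) ∧ (φ ∨ ψ) = U ∧ U = U
¬((ψ ∧ φ) ∧ (φ ∨ ψ)) = ¬U = U
¬¬((ψ ∧ φ) ∧ (φ ∨ ψ)) = ¬U = U
¬¬¬((ψ ∧ φ) ∧ (φ ∨ ψ)) = ¬U = U

U; U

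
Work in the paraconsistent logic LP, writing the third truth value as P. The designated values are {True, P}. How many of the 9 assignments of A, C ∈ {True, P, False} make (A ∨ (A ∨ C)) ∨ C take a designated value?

8

Of the 9 assignments, 8 give a value in {True, P}.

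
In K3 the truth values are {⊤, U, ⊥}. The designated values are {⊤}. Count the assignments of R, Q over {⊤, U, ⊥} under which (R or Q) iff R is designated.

4

Designated under: (R=⊤, Q=⊤); (R=⊤, Q=U); (R=⊤, Q=⊥); (R=⊥, Q=⊥).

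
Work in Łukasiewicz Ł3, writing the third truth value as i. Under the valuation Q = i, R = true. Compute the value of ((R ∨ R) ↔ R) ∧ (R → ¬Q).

R ∨ R = true ∨ true = true
(R ∨ R) ↔ R = true ↔ true = true
¬Q = ¬i = i
R → ¬Q = true → i = i  [min(1, 1−1+½)]
((R ∨ R) ↔ R) ∧ (R → ¬Q) = true ∧ i = i

i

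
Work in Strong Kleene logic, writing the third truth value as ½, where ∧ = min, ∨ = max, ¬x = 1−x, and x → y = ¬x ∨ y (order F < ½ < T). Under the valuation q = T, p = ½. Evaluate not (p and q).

p and q = ½ and T = ½
not (p and q) = not ½ = ½

½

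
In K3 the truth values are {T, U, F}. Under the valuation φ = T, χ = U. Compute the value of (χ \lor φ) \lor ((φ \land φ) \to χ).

χ \lor φ = U \lor T = T
φ \land φ = T \land T = T
(φ \land φ) \to χ = T \to U = U
(χ \lor φ) \lor ((φ \land φ) \to χ) = T \lor U = T

T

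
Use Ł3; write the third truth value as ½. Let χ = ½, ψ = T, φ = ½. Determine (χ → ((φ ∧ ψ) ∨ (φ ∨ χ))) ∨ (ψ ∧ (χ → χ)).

T

φ ∧ ψ = ½ ∧ T = ½
φ ∨ χ = ½ ∨ ½ = ½
(φ ∧ ψ) ∨ (φ ∨ χ) = ½ ∨ ½ = ½
χ → ((φ ∧ ψ) ∨ (φ ∨ χ)) = ½ → ½ = T
χ → χ = ½ → ½ = T
ψ ∧ (χ → χ) = T ∧ T = T
(χ → ((φ ∧ ψ) ∨ (φ ∨ χ))) ∨ (ψ ∧ (χ → χ)) = T ∨ T = T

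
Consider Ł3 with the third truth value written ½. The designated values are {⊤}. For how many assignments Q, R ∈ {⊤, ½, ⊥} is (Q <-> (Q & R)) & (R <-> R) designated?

Of the 9 assignments, 6 give a value in {⊤}.

6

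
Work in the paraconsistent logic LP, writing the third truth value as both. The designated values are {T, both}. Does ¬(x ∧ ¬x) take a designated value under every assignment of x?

Every assignment of x over {T, both, F} gives a value in {T, both}.
In particular, with x=both: ¬(x ∧ ¬x) = both.

Yes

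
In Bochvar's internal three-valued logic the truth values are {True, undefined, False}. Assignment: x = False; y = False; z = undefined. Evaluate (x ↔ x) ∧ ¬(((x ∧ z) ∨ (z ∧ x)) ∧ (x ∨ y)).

x ↔ x = False ↔ False = True
x ∧ z = False ∧ undefined = undefined
z ∧ x = undefined ∧ False = undefined
(x ∧ z) ∨ (z ∧ x) = undefined ∨ undefined = undefined
x ∨ y = False ∨ False = False
((x ∧ z) ∨ (z ∧ x)) ∧ (x ∨ y) = undefined ∧ False = undefined
¬(((x ∧ z) ∨ (z ∧ x)) ∧ (x ∨ y)) = ¬undefined = undefined
(x ↔ x) ∧ ¬(((x ∧ z) ∨ (z ∧ x)) ∧ (x ∨ y)) = True ∧ undefined = undefined

undefined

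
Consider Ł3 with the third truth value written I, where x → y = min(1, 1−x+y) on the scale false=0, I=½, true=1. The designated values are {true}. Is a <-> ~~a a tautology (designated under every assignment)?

Yes

Every assignment of a over {true, I, false} gives a value in {true}.
In particular, with a=I: a <-> ~~a = true.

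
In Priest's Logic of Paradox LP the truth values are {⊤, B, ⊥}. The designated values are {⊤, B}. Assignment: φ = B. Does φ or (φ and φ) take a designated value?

φ and φ = B and B = B
φ or (φ and φ) = B or B = B
B ∈ {⊤, B}.

Yes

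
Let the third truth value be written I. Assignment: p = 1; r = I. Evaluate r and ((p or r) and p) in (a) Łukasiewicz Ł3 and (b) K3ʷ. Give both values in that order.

In Łukasiewicz Ł3: p or r = 1 or I = 1
(p or r) and p = 1 and 1 = 1
r and ((p or r) and p) = I and 1 = I
In K3ʷ: p or r = 1 or I = I
(p or r) and p = I and 1 = I
r and ((p or r) and p) = I and I = I

I; I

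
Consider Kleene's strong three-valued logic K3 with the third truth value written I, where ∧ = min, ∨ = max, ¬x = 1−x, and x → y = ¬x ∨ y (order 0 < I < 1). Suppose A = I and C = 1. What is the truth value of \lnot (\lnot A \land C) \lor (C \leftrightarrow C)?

\lnot A = \lnot I = I
\lnot A \land C = I \land 1 = I
\lnot (\lnot A \land C) = \lnot I = I
C \leftrightarrow C = 1 \leftrightarrow 1 = 1
\lnot (\lnot A \land C) \lor (C \leftrightarrow C) = I \lor 1 = 1

1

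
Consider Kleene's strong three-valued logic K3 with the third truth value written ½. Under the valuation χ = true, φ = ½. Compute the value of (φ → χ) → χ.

φ → χ = ½ → true = true  [¬½ ∨ true]
(φ → χ) → χ = true → true = true

true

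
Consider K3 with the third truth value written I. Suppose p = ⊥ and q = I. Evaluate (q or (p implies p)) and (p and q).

p implies p = ⊥ implies ⊥ = ⊤
q or (p implies p) = I or ⊤ = ⊤
p and q = ⊥ and I = ⊥
(q or (p implies p)) and (p and q) = ⊤ and ⊥ = ⊥

⊥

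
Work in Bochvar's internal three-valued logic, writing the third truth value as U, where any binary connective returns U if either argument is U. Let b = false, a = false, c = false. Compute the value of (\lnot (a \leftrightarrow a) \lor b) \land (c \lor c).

false

a \leftrightarrow a = false \leftrightarrow false = true
\lnot (a \leftrightarrow a) = \lnot true = false
\lnot (a \leftrightarrow a) \lor b = false \lor false = false
c \lor c = false \lor false = false
(\lnot (a \leftrightarrow a) \lor b) \land (c \lor c) = false \land false = false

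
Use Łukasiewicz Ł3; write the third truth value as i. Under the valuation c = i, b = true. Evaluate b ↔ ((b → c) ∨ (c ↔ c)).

true

b → c = true → i = i  [min(1, 1−1+½)]
c ↔ c = i ↔ i = true
(b → c) ∨ (c ↔ c) = i ∨ true = true
b ↔ ((b → c) ∨ (c ↔ c)) = true ↔ true = true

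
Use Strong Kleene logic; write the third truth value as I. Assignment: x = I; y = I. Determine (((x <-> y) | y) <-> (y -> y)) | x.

I

x <-> y = I <-> I = I
(x <-> y) | y = I | I = I
y -> y = I -> I = I
((x <-> y) | y) <-> (y -> y) = I <-> I = I
(((x <-> y) | y) <-> (y -> y)) | x = I | I = I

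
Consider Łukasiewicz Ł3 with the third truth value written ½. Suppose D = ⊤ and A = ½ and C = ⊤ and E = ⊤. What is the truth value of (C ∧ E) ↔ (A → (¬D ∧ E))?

C ∧ E = ⊤ ∧ ⊤ = ⊤
¬D = ¬⊤ = ⊥
¬D ∧ E = ⊥ ∧ ⊤ = ⊥
A → (¬D ∧ E) = ½ → ⊥ = ½  [min(1, 1−½+0)]
(C ∧ E) ↔ (A → (¬D ∧ E)) = ⊤ ↔ ½ = ½

½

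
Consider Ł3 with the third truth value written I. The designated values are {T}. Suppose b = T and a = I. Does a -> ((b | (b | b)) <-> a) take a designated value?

b | b = T | T = T
b | (b | b) = T | T = T
(b | (b | b)) <-> a = T <-> I = I
a -> ((b | (b | b)) <-> a) = I -> I = T
T ∈ {T}.

Yes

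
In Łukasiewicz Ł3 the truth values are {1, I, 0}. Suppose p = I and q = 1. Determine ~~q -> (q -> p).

I

~q = ~1 = 0
~~q = ~0 = 1
q -> p = 1 -> I = I  [min(1, 1−1+½)]
~~q -> (q -> p) = 1 -> I = I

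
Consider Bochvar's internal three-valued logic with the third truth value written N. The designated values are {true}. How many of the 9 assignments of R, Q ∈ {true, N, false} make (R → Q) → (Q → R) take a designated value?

Designated under: (R=true, Q=true); (R=true, Q=false); (R=false, Q=false).

3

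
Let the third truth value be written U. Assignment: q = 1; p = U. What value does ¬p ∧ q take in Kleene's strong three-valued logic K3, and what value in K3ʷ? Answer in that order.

U; U

In Kleene's strong three-valued logic K3: ¬p = ¬U = U
¬p ∧ q = U ∧ 1 = U
In K3ʷ: ¬p = ¬U = U
¬p ∧ q = U ∧ 1 = U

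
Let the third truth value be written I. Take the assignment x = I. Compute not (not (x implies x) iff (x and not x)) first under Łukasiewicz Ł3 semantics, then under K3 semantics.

In Łukasiewicz Ł3: x implies x = I implies I = 1  [min(1, 1−½+½)]
not (x implies x) = not 1 = 0
not x = not I = I
x and not x = I and I = I
not (x implies x) iff (x and not x) = 0 iff I = I
not (not (x implies x) iff (x and not x)) = not I = I
In K3: x implies x = I implies I = I  [not I or I]
not (x implies x) = not I = I
not x = not I = I
x and not x = I and I = I
not (x implies x) iff (x and not x) = I iff I = I
not (not (x implies x) iff (x and not x)) = not I = I

I; I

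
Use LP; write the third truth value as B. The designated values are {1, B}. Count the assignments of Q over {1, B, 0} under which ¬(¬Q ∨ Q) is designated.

Q=1: 0 ·
Q=B: B ✓
Q=0: 0 ·

1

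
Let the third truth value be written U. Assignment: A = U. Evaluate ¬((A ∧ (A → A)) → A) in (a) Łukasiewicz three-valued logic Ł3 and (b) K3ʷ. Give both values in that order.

False; U

In Łukasiewicz three-valued logic Ł3: A → A = U → U = True  [min(1, 1−½+½)]
A ∧ (A → A) = U ∧ True = U
(A ∧ (A → A)) → A = U → U = True
¬((A ∧ (A → A)) → A) = ¬True = False
In K3ʷ: A → A = U → U = U  [any arg is the third value ⇒ result is the third value]
A ∧ (A → A) = U ∧ U = U
(A ∧ (A → A)) → A = U → U = U
¬((A ∧ (A → A)) → A) = ¬U = U
They differ because Łukasiewicz three-valued logic Ł3 and K3ʷ treat U differently under the binary connectives.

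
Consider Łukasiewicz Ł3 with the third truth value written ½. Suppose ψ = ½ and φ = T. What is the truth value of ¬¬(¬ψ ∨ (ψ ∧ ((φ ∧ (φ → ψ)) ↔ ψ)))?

½

¬ψ = ¬½ = ½
φ → ψ = T → ½ = ½  [min(1, 1−1+½)]
φ ∧ (φ → ψ) = T ∧ ½ = ½
(φ ∧ (φ → ψ)) ↔ ψ = ½ ↔ ½ = T
ψ ∧ ((φ ∧ (φ → ψ)) ↔ ψ) = ½ ∧ T = ½
¬ψ ∨ (ψ ∧ ((φ ∧ (φ → ψ)) ↔ ψ)) = ½ ∨ ½ = ½
¬(¬ψ ∨ (ψ ∧ ((φ ∧ (φ → ψ)) ↔ ψ))) = ¬½ = ½
¬¬(¬ψ ∨ (ψ ∧ ((φ ∧ (φ → ψ)) ↔ ψ))) = ¬½ = ½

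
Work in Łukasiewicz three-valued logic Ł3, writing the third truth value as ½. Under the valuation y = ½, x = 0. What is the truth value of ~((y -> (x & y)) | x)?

x & y = 0 & ½ = 0
y -> (x & y) = ½ -> 0 = ½  [min(1, 1−½+0)]
(y -> (x & y)) | x = ½ | 0 = ½
~((y -> (x & y)) | x) = ~½ = ½

½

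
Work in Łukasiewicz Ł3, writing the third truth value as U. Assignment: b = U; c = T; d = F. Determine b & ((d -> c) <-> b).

U

d -> c = F -> T = T
(d -> c) <-> b = T <-> U = U
b & ((d -> c) <-> b) = U & U = U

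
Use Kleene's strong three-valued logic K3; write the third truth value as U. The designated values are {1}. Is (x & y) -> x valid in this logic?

No

Countermodel: x=U, y=1 gives U, which is not designated.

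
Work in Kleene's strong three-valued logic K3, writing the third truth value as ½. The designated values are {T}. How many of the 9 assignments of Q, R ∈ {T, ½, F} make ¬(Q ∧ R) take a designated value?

Of the 9 assignments, 5 give a value in {T}.

5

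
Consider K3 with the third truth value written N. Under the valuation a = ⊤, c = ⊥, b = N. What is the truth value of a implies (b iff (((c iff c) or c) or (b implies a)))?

N

c iff c = ⊥ iff ⊥ = ⊤
(c iff c) or c = ⊤ or ⊥ = ⊤
b implies a = N implies ⊤ = ⊤  [not N or ⊤]
((c iff c) or c) or (b implies a) = ⊤ or ⊤ = ⊤
b iff (((c iff c) or c) or (b implies a)) = N iff ⊤ = N
a implies (b iff (((c iff c) or c) or (b implies a))) = ⊤ implies N = N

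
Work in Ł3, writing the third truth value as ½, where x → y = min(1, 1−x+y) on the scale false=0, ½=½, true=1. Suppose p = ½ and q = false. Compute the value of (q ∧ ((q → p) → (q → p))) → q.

q → p = false → ½ = true  [min(1, 1−0+½)]
q → p = false → ½ = true
(q → p) → (q → p) = true → true = true
q ∧ ((q → p) → (q → p)) = false ∧ true = false
(q ∧ ((q → p) → (q → p))) → q = false → false = true

true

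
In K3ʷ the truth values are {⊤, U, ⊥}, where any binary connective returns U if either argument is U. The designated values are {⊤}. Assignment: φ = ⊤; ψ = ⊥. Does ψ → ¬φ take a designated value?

¬φ = ¬⊤ = ⊥
ψ → ¬φ = ⊥ → ⊥ = ⊤
⊤ ∈ {⊤}.

Yes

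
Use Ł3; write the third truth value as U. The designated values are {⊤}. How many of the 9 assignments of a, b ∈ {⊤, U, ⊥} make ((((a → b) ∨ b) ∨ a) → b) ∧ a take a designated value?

1

Designated under: (a=⊤, b=⊤).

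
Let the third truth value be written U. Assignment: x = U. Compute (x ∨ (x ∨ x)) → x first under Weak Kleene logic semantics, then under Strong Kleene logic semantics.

U; U

In Weak Kleene logic: x ∨ x = U ∨ U = U
x ∨ (x ∨ x) = U ∨ U = U
(x ∨ (x ∨ x)) → x = U → U = U  [any arg is the third value ⇒ result is the third value]
In Strong Kleene logic: x ∨ x = U ∨ U = U
x ∨ (x ∨ x) = U ∨ U = U
(x ∨ (x ∨ x)) → x = U → U = U  [¬U ∨ U]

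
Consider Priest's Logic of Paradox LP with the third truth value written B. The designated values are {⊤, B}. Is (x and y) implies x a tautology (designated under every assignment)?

Every assignment of x, y over {⊤, B, ⊥} gives a value in {⊤, B}.
In particular, with x=B, y=B: (x and y) implies x = B.

Yes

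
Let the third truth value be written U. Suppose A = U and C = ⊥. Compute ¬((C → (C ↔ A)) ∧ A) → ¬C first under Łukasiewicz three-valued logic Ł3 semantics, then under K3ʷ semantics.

⊤; U

In Łukasiewicz three-valued logic Ł3: C ↔ A = ⊥ ↔ U = U  [1 − |0−½|]
C → (C ↔ A) = ⊥ → U = ⊤
(C → (C ↔ A)) ∧ A = ⊤ ∧ U = U
¬((C → (C ↔ A)) ∧ A) = ¬U = U
¬C = ¬⊥ = ⊤
¬((C → (C ↔ A)) ∧ A) → ¬C = U → ⊤ = ⊤
In K3ʷ: C ↔ A = ⊥ ↔ U = U
C → (C ↔ A) = ⊥ → U = U  [any arg is the third value ⇒ result is the third value]
(C → (C ↔ A)) ∧ A = U ∧ U = U
¬((C → (C ↔ A)) ∧ A) = ¬U = U
¬C = ¬⊥ = ⊤
¬((C → (C ↔ A)) ∧ A) → ¬C = U → ⊤ = U
They differ because Łukasiewicz three-valued logic Ł3 and K3ʷ treat U differently under the binary connectives.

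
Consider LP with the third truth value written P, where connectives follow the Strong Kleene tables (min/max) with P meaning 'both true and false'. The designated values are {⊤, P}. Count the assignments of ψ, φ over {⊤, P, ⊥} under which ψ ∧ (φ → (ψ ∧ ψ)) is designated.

Of the 9 assignments, 6 give a value in {⊤, P}.

6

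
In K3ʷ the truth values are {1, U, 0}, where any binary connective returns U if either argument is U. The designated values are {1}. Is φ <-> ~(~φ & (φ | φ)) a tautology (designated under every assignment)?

Countermodel: φ=U gives U, which is not designated.

No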